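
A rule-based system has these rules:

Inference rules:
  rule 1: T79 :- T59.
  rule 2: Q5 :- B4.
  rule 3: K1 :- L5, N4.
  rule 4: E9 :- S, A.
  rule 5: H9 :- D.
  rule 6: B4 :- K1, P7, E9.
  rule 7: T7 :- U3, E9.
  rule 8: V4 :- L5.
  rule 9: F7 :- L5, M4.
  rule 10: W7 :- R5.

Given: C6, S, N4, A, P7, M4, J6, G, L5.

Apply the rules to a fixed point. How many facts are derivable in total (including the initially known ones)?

[1] rule 3 [K1 :- L5, N4.]; rule 4 [E9 :- S, A.]; rule 8 [V4 :- L5.]; rule 9 [F7 :- L5, M4.]. ⇒ new: K1, E9, V4, F7.
[2] rule 6 [B4 :- K1, P7, E9.]. ⇒ new: B4.
[3] rule 2 [Q5 :- B4.]. ⇒ new: Q5.
Closure: {A, B4, C6, E9, F7, G, J6, K1, L5, M4, N4, P7, Q5, S, V4} — 15 facts.

15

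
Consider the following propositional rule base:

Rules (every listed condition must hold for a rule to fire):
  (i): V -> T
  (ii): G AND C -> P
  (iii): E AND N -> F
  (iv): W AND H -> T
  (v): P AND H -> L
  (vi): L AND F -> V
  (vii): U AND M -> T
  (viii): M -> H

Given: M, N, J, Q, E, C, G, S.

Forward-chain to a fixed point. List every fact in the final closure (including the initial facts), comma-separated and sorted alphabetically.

C, E, F, G, H, J, L, M, N, P, Q, S, T, V

Round 1 — (ii), (iii), (viii), derive P, F, H.
Round 2 — (v), derive L.
Round 3 — (vi), derive V.
Round 4 — (i), derive T.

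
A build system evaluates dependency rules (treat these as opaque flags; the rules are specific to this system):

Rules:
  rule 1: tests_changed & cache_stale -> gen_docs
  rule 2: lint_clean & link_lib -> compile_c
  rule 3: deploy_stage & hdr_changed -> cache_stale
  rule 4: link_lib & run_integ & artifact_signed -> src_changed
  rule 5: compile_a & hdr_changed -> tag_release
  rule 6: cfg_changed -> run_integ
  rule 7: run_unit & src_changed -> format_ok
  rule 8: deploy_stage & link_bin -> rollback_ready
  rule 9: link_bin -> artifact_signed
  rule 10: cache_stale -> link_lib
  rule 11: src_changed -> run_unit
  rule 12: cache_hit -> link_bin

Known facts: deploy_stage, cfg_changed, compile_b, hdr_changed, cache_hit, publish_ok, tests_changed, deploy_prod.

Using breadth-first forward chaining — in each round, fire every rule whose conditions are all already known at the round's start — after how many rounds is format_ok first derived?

Round 1 — rule 3, rule 6, rule 12, derive cache_stale, run_integ, link_bin.
Round 2 — rule 1, rule 8, rule 9, rule 10, derive gen_docs, rollback_ready, artifact_signed, link_lib.
Round 3 — rule 4, derive src_changed.
Round 4 — rule 11, derive run_unit.
Round 5 — rule 7, derive format_ok.
format_ok first appears in round 5.

5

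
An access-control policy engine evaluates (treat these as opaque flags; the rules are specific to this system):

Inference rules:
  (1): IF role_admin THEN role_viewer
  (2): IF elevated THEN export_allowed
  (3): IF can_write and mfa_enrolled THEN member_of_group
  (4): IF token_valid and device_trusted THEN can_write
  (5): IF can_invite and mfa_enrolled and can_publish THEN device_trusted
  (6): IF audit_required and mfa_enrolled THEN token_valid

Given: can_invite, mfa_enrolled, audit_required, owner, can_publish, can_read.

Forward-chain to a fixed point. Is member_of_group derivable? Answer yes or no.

Round 1 — (5), (6), derive device_trusted, token_valid.
Round 2 — (4), derive can_write.
Round 3 — (3), derive member_of_group.
member_of_group appears in round 3, so it is derivable.

yes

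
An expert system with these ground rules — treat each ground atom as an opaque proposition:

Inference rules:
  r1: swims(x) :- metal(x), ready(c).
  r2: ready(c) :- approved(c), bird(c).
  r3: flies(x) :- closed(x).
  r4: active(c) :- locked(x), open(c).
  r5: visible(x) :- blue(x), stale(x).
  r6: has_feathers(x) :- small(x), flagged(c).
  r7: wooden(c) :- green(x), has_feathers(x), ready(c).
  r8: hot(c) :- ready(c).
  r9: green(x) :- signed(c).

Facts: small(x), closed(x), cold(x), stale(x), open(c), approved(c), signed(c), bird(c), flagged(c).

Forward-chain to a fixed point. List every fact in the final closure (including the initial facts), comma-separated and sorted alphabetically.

approved(c), bird(c), closed(x), cold(x), flagged(c), flies(x), green(x), has_feathers(x), hot(c), open(c), ready(c), signed(c), small(x), stale(x), wooden(c)

Round 1 — r2, r3, r6, r9, derive ready(c), flies(x), has_feathers(x), green(x).
Round 2 — r7, r8, derive wooden(c), hot(c).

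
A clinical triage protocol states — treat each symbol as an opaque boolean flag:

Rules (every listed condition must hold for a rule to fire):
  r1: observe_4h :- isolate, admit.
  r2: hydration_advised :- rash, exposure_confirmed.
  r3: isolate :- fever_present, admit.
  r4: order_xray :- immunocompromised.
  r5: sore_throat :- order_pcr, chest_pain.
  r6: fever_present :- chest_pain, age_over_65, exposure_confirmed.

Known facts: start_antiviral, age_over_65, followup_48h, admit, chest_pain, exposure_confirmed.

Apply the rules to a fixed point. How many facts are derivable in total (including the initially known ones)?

9

Round 1: r6 [fever_present :- chest_pain, age_over_65, exposure_confirmed.]. New: fever_present.
Round 2: r3 [isolate :- fever_present, admit.]. New: isolate.
Round 3: r1 [observe_4h :- isolate, admit.]. New: observe_4h.
Closure: {admit, age_over_65, chest_pain, exposure_confirmed, fever_present, followup_48h, isolate, observe_4h, start_antiviral} — 9 facts.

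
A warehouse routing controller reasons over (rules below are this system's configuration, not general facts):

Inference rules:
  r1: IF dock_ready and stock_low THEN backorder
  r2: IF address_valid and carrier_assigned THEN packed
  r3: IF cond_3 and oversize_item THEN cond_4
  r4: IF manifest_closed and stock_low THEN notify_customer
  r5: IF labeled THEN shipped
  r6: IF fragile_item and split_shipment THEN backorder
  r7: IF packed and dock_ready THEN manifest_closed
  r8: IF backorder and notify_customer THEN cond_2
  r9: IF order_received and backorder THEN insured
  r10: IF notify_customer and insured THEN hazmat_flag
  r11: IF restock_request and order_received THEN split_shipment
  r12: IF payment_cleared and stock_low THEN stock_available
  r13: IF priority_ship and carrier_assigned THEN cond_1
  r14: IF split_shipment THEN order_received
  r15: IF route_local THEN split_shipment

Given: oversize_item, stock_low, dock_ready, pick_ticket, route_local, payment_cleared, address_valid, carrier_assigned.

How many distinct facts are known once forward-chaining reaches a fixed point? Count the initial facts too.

18

Round 1 — r1, r2, r12, r15, derive backorder, packed, stock_available, split_shipment.
Round 2 — r7, r14, derive manifest_closed, order_received.
Round 3 — r4, r9, derive notify_customer, insured.
Round 4 — r8, r10, derive cond_2, hazmat_flag.
Closure: {address_valid, backorder, carrier_assigned, cond_2, dock_ready, hazmat_flag, insured, manifest_closed, notify_customer, order_received, oversize_item, packed, payment_cleared, pick_ticket, route_local, split_shipment, stock_available, stock_low} — 18 facts.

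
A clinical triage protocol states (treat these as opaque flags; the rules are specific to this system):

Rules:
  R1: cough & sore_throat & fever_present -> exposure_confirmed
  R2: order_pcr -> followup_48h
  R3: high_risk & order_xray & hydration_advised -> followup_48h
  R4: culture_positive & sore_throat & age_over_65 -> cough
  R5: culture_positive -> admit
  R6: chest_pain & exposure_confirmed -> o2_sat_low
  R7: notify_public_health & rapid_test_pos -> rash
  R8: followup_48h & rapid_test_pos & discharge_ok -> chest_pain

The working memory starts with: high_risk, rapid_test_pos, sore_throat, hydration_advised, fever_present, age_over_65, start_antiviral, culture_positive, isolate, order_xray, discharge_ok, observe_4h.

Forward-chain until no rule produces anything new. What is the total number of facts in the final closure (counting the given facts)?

Round 1 fires R3, R4, R5, giving followup_48h, cough, admit.
Round 2 fires R1, R8, giving exposure_confirmed, chest_pain.
Round 3 fires R6, giving o2_sat_low.
Closure: {admit, age_over_65, chest_pain, cough, culture_positive, discharge_ok, exposure_confirmed, fever_present, followup_48h, high_risk, hydration_advised, isolate, o2_sat_low, observe_4h, order_xray, rapid_test_pos, sore_throat, start_antiviral} — 18 facts.

18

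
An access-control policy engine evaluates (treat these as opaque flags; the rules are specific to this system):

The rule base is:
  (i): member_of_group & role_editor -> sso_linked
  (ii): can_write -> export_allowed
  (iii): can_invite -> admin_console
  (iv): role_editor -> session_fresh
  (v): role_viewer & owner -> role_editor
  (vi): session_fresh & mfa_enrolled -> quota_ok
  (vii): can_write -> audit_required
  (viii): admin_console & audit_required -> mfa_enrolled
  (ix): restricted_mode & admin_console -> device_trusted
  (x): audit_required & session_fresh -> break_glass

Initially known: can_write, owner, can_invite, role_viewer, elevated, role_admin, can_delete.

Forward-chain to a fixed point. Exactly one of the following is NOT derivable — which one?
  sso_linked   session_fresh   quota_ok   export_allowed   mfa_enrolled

Round 1 fires (ii), (iii), (v), (vii), giving export_allowed, admin_console, role_editor, audit_required.
Round 2 fires (iv), (viii), giving session_fresh, mfa_enrolled.
Round 3 fires (vi), (x), giving quota_ok, break_glass.
Derived: quota_ok (round 3), export_allowed (round 1), mfa_enrolled (round 2), session_fresh (round 2). sso_linked never appears in any round.

sso_linked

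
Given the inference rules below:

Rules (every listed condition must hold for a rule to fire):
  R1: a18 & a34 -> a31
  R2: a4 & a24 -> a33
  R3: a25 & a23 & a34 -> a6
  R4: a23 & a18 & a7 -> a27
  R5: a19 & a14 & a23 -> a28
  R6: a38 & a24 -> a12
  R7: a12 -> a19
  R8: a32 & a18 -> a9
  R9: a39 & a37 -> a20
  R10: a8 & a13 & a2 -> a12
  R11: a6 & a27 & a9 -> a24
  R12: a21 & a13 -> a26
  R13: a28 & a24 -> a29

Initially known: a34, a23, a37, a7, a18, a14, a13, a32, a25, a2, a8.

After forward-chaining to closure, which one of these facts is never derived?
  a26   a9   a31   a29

Round 1 — R1, R3, R4, R8, R10, derive a31, a6, a27, a9, a12.
Round 2 — R7, R11, derive a19, a24.
Round 3 — R5, derive a28.
Round 4 — R13, derive a29.
Derived: a29 (round 4), a9 (round 1), a31 (round 1). a26 never appears in any round.

a26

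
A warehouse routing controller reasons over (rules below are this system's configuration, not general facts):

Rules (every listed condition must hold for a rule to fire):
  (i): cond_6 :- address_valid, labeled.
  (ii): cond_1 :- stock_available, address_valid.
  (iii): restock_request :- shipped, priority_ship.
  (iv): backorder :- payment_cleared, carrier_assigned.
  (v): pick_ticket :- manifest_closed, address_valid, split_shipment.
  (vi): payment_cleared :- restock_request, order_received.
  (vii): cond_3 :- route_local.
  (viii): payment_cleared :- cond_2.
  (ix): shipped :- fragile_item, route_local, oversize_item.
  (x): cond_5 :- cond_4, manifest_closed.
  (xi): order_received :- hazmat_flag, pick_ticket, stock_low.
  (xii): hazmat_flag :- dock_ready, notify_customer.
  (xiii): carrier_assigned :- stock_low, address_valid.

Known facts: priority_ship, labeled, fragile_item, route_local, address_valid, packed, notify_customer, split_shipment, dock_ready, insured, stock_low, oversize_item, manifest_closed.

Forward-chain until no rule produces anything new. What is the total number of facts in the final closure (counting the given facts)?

Round 1: (i) [cond_6 :- address_valid, labeled.]; (v) [pick_ticket :- manifest_closed, address_valid, split_shipment.]; (vii) [cond_3 :- route_local.]; (ix) [shipped :- fragile_item, route_local, oversize_item.]; (xii) [hazmat_flag :- dock_ready, notify_customer.]; (xiii) [carrier_assigned :- stock_low, address_valid.]. Adds cond_6, pick_ticket, cond_3, shipped, hazmat_flag, carrier_assigned.
Round 2: (iii) [restock_request :- shipped, priority_ship.]; (xi) [order_received :- hazmat_flag, pick_ticket, stock_low.]. Adds restock_request, order_received.
Round 3: (vi) [payment_cleared :- restock_request, order_received.]. Adds payment_cleared.
Round 4: (iv) [backorder :- payment_cleared, carrier_assigned.]. Adds backorder.
Closure: {address_valid, backorder, carrier_assigned, cond_3, cond_6, dock_ready, fragile_item, hazmat_flag, insured, labeled, manifest_closed, notify_customer, order_received, oversize_item, packed, payment_cleared, pick_ticket, priority_ship, restock_request, route_local, shipped, split_shipment, stock_low} — 23 facts.

23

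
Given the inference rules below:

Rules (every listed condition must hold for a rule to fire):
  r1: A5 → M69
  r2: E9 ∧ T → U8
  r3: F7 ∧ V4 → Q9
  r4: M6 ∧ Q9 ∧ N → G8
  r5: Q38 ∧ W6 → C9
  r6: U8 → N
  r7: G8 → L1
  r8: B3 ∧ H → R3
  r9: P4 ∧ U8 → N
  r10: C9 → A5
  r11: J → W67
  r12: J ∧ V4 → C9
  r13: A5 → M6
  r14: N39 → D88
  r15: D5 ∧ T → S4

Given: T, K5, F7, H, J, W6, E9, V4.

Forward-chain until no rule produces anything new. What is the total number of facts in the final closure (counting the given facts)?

Round 1: r2 [E9 ∧ T → U8]; r3 [F7 ∧ V4 → Q9]; r11 [J → W67]; r12 [J ∧ V4 → C9]. Adds U8, Q9, W67, C9.
Round 2: r6 [U8 → N]; r10 [C9 → A5]. Adds N, A5.
Round 3: r1 [A5 → M69]; r13 [A5 → M6]. Adds M69, M6.
Round 4: r4 [M6 ∧ Q9 ∧ N → G8]. Adds G8.
Round 5: r7 [G8 → L1]. Adds L1.
Closure: {A5, C9, E9, F7, G8, H, J, K5, L1, M6, M69, N, Q9, T, U8, V4, W6, W67} — 18 facts.

18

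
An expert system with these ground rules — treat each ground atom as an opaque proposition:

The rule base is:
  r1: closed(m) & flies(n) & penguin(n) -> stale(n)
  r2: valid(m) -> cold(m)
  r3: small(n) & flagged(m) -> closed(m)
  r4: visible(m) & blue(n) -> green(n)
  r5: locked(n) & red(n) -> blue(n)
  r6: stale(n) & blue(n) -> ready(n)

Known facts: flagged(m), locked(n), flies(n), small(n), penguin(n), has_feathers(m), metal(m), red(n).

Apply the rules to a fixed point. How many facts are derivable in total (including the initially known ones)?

12

Round 1 fires r3, r5, giving closed(m), blue(n).
Round 2 fires r1, giving stale(n).
Round 3 fires r6, giving ready(n).
Closure: {blue(n), closed(m), flagged(m), flies(n), has_feathers(m), locked(n), metal(m), penguin(n), ready(n), red(n), small(n), stale(n)} — 12 facts.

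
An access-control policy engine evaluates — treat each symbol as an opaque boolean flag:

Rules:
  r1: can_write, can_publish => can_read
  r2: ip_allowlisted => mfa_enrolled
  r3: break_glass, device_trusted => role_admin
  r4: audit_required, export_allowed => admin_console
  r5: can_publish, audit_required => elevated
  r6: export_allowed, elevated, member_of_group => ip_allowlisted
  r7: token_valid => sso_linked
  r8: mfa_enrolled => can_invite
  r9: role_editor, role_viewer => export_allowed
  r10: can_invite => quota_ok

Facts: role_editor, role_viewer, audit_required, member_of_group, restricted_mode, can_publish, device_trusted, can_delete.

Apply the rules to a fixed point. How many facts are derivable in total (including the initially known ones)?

Round 1: r5 [can_publish, audit_required => elevated]; r9 [role_editor, role_viewer => export_allowed]. New: elevated, export_allowed.
Round 2: r4 [audit_required, export_allowed => admin_console]; r6 [export_allowed, elevated, member_of_group => ip_allowlisted]. New: admin_console, ip_allowlisted.
Round 3: r2 [ip_allowlisted => mfa_enrolled]. New: mfa_enrolled.
Round 4: r8 [mfa_enrolled => can_invite]. New: can_invite.
Round 5: r10 [can_invite => quota_ok]. New: quota_ok.
Closure: {admin_console, audit_required, can_delete, can_invite, can_publish, device_trusted, elevated, export_allowed, ip_allowlisted, member_of_group, mfa_enrolled, quota_ok, restricted_mode, role_editor, role_viewer} — 15 facts.

15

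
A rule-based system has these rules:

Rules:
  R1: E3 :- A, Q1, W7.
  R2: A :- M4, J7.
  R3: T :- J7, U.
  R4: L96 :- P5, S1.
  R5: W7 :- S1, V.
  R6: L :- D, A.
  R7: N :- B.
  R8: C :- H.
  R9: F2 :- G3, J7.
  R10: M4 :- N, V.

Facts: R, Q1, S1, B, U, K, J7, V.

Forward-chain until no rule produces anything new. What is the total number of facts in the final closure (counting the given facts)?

Round 1: R3 [T :- J7, U.]; R5 [W7 :- S1, V.]; R7 [N :- B.]. Adds T, W7, N.
Round 2: R10 [M4 :- N, V.]. Adds M4.
Round 3: R2 [A :- M4, J7.]. Adds A.
Round 4: R1 [E3 :- A, Q1, W7.]. Adds E3.
Closure: {A, B, E3, J7, K, M4, N, Q1, R, S1, T, U, V, W7} — 14 facts.

14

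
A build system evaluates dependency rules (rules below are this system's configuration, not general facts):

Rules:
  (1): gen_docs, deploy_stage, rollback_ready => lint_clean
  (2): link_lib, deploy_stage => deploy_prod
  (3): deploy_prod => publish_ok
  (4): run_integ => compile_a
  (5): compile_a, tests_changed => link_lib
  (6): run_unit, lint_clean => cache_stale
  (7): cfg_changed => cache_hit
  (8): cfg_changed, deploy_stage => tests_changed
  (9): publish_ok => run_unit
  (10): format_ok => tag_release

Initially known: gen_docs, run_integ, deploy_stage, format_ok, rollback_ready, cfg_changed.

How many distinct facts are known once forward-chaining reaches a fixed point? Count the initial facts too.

[1] (1) [gen_docs, deploy_stage, rollback_ready => lint_clean]; (4) [run_integ => compile_a]; (7) [cfg_changed => cache_hit]; (8) [cfg_changed, deploy_stage => tests_changed]; (10) [format_ok => tag_release]. ⇒ new: lint_clean, compile_a, cache_hit, tests_changed, tag_release.
[2] (5) [compile_a, tests_changed => link_lib]. ⇒ new: link_lib.
[3] (2) [link_lib, deploy_stage => deploy_prod]. ⇒ new: deploy_prod.
[4] (3) [deploy_prod => publish_ok]. ⇒ new: publish_ok.
[5] (9) [publish_ok => run_unit]. ⇒ new: run_unit.
[6] (6) [run_unit, lint_clean => cache_stale]. ⇒ new: cache_stale.
Closure: {cache_hit, cache_stale, cfg_changed, compile_a, deploy_prod, deploy_stage, format_ok, gen_docs, link_lib, lint_clean, publish_ok, rollback_ready, run_integ, run_unit, tag_release, tests_changed} — 16 facts.

16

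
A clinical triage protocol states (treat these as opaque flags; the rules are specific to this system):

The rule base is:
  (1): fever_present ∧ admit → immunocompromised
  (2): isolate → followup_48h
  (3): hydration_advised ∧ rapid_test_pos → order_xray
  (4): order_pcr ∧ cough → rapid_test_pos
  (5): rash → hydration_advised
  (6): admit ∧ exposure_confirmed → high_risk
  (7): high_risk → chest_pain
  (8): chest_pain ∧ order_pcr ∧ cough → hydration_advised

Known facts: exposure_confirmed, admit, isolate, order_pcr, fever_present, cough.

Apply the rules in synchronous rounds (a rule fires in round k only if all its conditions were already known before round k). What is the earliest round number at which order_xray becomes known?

4

Round 1 — (1), (2), (4), (6), derive immunocompromised, followup_48h, rapid_test_pos, high_risk.
Round 2 — (7), derive chest_pain.
Round 3 — (8), derive hydration_advised.
Round 4 — (3), derive order_xray.
order_xray first appears in round 4.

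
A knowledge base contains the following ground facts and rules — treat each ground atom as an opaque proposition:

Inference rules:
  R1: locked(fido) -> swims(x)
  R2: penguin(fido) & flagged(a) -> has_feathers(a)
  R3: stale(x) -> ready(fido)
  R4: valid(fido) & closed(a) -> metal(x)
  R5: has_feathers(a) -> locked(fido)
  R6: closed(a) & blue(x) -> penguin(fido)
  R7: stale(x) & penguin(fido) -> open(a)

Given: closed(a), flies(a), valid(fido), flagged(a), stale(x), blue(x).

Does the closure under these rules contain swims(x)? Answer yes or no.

yes

Round 1: R3 [stale(x) -> ready(fido)]; R4 [valid(fido) & closed(a) -> metal(x)]; R6 [closed(a) & blue(x) -> penguin(fido)]. New: ready(fido), metal(x), penguin(fido).
Round 2: R2 [penguin(fido) & flagged(a) -> has_feathers(a)]; R7 [stale(x) & penguin(fido) -> open(a)]. New: has_feathers(a), open(a).
Round 3: R5 [has_feathers(a) -> locked(fido)]. New: locked(fido).
Round 4: R1 [locked(fido) -> swims(x)]. New: swims(x).
swims(x) appears in round 4, so it is derivable.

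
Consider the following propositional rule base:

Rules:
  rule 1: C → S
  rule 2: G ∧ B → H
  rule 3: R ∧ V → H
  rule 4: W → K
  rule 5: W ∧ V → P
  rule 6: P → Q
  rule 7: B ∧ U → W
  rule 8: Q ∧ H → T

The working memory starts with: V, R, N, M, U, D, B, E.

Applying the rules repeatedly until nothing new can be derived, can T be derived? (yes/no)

Round 1 — rule 3, rule 7, derive H, W.
Round 2 — rule 4, rule 5, derive K, P.
Round 3 — rule 6, derive Q.
Round 4 — rule 8, derive T.
T appears in round 4, so it is derivable.

yes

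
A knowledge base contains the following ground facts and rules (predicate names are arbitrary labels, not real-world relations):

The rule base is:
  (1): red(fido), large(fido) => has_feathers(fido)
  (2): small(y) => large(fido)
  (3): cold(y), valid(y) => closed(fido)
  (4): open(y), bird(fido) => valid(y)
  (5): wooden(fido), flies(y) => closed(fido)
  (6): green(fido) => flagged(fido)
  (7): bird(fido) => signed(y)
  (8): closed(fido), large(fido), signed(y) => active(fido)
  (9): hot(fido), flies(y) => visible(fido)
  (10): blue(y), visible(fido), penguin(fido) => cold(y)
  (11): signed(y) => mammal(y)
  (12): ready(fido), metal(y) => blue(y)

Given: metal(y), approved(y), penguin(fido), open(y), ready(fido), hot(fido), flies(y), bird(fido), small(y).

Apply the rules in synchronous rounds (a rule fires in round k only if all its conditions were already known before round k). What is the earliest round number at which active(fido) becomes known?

Round 1 — (2), (4), (7), (9), (12), derive large(fido), valid(y), signed(y), visible(fido), blue(y).
Round 2 — (10), (11), derive cold(y), mammal(y).
Round 3 — (3), derive closed(fido).
Round 4 — (8), derive active(fido).
active(fido) first appears in round 4.

4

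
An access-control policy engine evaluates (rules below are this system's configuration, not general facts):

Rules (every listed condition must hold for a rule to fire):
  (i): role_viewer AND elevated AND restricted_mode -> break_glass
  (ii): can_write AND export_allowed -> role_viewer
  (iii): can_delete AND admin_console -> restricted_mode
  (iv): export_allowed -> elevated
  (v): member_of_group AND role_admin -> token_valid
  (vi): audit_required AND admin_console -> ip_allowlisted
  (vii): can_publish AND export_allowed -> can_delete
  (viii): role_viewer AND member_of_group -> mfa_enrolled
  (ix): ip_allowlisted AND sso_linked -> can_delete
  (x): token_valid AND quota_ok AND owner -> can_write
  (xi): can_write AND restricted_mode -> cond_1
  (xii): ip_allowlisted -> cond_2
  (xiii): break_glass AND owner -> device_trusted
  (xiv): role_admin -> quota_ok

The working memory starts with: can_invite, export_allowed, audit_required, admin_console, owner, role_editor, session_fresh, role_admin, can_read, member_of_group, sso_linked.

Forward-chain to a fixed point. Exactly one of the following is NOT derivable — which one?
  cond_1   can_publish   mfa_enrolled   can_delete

can_publish

[1] (iv) [export_allowed -> elevated]; (v) [member_of_group AND role_admin -> token_valid]; (vi) [audit_required AND admin_console -> ip_allowlisted]; (xiv) [role_admin -> quota_ok]. ⇒ new: elevated, token_valid, ip_allowlisted, quota_ok.
[2] (ix) [ip_allowlisted AND sso_linked -> can_delete]; (x) [token_valid AND quota_ok AND owner -> can_write]; (xii) [ip_allowlisted -> cond_2]. ⇒ new: can_delete, can_write, cond_2.
[3] (ii) [can_write AND export_allowed -> role_viewer]; (iii) [can_delete AND admin_console -> restricted_mode]. ⇒ new: role_viewer, restricted_mode.
[4] (i) [role_viewer AND elevated AND restricted_mode -> break_glass]; (viii) [role_viewer AND member_of_group -> mfa_enrolled]; (xi) [can_write AND restricted_mode -> cond_1]. ⇒ new: break_glass, mfa_enrolled, cond_1.
[5] (xiii) [break_glass AND owner -> device_trusted]. ⇒ new: device_trusted.
Derived: cond_1 (round 4), can_delete (round 2), mfa_enrolled (round 4). can_publish never appears in any round.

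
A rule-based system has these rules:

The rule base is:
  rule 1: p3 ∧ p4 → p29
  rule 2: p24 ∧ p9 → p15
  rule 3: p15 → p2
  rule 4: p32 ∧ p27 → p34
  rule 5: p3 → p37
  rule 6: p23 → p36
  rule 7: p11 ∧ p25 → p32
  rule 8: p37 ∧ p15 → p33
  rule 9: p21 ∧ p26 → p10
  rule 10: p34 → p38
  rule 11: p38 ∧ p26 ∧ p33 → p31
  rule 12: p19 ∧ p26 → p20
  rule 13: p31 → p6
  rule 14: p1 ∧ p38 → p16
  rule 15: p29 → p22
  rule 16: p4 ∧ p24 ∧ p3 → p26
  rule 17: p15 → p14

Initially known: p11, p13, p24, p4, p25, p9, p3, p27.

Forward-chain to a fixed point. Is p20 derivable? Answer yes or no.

no

[1] rule 1 [p3 ∧ p4 → p29]; rule 2 [p24 ∧ p9 → p15]; rule 5 [p3 → p37]; rule 7 [p11 ∧ p25 → p32]; rule 16 [p4 ∧ p24 ∧ p3 → p26]. ⇒ new: p29, p15, p37, p32, p26.
[2] rule 3 [p15 → p2]; rule 4 [p32 ∧ p27 → p34]; rule 8 [p37 ∧ p15 → p33]; rule 15 [p29 → p22]; rule 17 [p15 → p14]. ⇒ new: p2, p34, p33, p22, p14.
[3] rule 10 [p34 → p38]. ⇒ new: p38.
[4] rule 11 [p38 ∧ p26 ∧ p33 → p31]. ⇒ new: p31.
[5] rule 13 [p31 → p6]. ⇒ new: p6.
Fixed point reached. p20 is concluded only by rule 12; rule 12 needs p19 (never derived).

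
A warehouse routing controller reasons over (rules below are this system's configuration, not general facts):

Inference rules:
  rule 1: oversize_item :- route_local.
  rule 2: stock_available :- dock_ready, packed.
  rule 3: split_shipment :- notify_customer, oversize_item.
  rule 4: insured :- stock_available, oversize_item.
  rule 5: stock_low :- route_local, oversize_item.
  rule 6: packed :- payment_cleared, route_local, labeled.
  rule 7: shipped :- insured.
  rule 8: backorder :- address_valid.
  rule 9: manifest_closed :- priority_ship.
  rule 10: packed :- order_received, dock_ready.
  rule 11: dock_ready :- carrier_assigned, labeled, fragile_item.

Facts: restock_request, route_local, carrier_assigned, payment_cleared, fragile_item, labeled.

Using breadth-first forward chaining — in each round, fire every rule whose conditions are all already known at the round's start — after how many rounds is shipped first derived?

4

Round 1: rule 1 [oversize_item :- route_local.]; rule 6 [packed :- payment_cleared, route_local, labeled.]; rule 11 [dock_ready :- carrier_assigned, labeled, fragile_item.]. Adds oversize_item, packed, dock_ready.
Round 2: rule 2 [stock_available :- dock_ready, packed.]; rule 5 [stock_low :- route_local, oversize_item.]. Adds stock_available, stock_low.
Round 3: rule 4 [insured :- stock_available, oversize_item.]. Adds insured.
Round 4: rule 7 [shipped :- insured.]. Adds shipped.
shipped first appears in round 4.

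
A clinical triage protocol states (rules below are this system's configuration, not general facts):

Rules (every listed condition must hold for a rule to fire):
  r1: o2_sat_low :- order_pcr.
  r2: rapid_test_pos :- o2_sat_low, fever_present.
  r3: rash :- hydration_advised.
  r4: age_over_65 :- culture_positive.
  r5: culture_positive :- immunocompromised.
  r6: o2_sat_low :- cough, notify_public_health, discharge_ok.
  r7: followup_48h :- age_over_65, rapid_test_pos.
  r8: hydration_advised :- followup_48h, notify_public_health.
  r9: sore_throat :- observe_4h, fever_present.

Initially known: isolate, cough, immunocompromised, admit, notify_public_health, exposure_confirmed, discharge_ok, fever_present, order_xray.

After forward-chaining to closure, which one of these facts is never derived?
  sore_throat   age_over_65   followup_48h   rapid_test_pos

sore_throat

Round 1 fires r5, r6, giving culture_positive, o2_sat_low.
Round 2 fires r2, r4, giving rapid_test_pos, age_over_65.
Round 3 fires r7, giving followup_48h.
Round 4 fires r8, giving hydration_advised.
Round 5 fires r3, giving rash.
Derived: rapid_test_pos (round 2), age_over_65 (round 2), followup_48h (round 3). sore_throat never appears in any round.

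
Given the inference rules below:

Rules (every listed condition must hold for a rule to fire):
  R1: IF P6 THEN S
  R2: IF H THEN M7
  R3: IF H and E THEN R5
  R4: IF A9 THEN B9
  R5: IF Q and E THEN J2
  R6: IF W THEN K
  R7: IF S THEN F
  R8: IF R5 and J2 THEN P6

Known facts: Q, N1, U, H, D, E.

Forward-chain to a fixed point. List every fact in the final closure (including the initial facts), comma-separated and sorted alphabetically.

Round 1: R2 [IF H THEN M7]; R3 [IF H and E THEN R5]; R5 [IF Q and E THEN J2]. Adds M7, R5, J2.
Round 2: R8 [IF R5 and J2 THEN P6]. Adds P6.
Round 3: R1 [IF P6 THEN S]. Adds S.
Round 4: R7 [IF S THEN F]. Adds F.

D, E, F, H, J2, M7, N1, P6, Q, R5, S, U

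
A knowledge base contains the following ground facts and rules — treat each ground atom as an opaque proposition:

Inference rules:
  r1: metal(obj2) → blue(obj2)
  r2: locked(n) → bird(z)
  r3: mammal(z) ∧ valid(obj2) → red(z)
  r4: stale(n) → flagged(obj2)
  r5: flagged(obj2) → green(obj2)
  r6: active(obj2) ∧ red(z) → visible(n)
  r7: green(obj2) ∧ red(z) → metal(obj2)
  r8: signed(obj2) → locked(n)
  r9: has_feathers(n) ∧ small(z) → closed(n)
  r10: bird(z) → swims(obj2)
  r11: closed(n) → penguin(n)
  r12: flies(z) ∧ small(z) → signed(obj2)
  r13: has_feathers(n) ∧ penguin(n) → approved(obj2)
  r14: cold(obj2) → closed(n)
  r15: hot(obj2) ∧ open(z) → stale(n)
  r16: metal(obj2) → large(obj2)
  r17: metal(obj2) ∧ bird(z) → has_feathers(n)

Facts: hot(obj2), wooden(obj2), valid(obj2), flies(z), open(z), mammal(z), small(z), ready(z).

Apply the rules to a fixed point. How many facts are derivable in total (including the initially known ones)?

23

Round 1 fires r3, r12, r15, giving red(z), signed(obj2), stale(n).
Round 2 fires r4, r8, giving flagged(obj2), locked(n).
Round 3 fires r2, r5, giving bird(z), green(obj2).
Round 4 fires r7, r10, giving metal(obj2), swims(obj2).
Round 5 fires r1, r16, r17, giving blue(obj2), large(obj2), has_feathers(n).
Round 6 fires r9, giving closed(n).
Round 7 fires r11, giving penguin(n).
Round 8 fires r13, giving approved(obj2).
Closure: {approved(obj2), bird(z), blue(obj2), closed(n), flagged(obj2), flies(z), green(obj2), has_feathers(n), hot(obj2), large(obj2), locked(n), mammal(z), metal(obj2), open(z), penguin(n), ready(z), red(z), signed(obj2), small(z), stale(n), swims(obj2), valid(obj2), wooden(obj2)} — 23 facts.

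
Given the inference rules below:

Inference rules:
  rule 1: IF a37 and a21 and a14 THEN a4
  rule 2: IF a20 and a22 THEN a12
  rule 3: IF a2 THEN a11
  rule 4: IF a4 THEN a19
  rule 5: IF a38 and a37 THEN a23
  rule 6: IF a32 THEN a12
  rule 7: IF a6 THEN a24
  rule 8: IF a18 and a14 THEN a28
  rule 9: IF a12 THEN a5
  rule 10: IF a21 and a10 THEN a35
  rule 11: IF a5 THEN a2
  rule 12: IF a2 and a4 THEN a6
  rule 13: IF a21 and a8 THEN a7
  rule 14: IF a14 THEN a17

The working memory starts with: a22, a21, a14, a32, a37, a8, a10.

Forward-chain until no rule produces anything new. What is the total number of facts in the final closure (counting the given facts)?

Round 1: rule 1 [IF a37 and a21 and a14 THEN a4]; rule 6 [IF a32 THEN a12]; rule 10 [IF a21 and a10 THEN a35]; rule 13 [IF a21 and a8 THEN a7]; rule 14 [IF a14 THEN a17]. New: a4, a12, a35, a7, a17.
Round 2: rule 4 [IF a4 THEN a19]; rule 9 [IF a12 THEN a5]. New: a19, a5.
Round 3: rule 11 [IF a5 THEN a2]. New: a2.
Round 4: rule 3 [IF a2 THEN a11]; rule 12 [IF a2 and a4 THEN a6]. New: a11, a6.
Round 5: rule 7 [IF a6 THEN a24]. New: a24.
Closure: {a10, a11, a12, a14, a17, a19, a2, a21, a22, a24, a32, a35, a37, a4, a5, a6, a7, a8} — 18 facts.

18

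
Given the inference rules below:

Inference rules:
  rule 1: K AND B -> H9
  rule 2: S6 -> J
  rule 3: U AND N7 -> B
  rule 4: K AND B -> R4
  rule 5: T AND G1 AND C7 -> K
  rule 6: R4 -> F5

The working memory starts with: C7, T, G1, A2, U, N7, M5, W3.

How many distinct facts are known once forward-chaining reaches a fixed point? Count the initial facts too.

Round 1: rule 3 [U AND N7 -> B]; rule 5 [T AND G1 AND C7 -> K]. New: B, K.
Round 2: rule 1 [K AND B -> H9]; rule 4 [K AND B -> R4]. New: H9, R4.
Round 3: rule 6 [R4 -> F5]. New: F5.
Closure: {A2, B, C7, F5, G1, H9, K, M5, N7, R4, T, U, W3} — 13 facts.

13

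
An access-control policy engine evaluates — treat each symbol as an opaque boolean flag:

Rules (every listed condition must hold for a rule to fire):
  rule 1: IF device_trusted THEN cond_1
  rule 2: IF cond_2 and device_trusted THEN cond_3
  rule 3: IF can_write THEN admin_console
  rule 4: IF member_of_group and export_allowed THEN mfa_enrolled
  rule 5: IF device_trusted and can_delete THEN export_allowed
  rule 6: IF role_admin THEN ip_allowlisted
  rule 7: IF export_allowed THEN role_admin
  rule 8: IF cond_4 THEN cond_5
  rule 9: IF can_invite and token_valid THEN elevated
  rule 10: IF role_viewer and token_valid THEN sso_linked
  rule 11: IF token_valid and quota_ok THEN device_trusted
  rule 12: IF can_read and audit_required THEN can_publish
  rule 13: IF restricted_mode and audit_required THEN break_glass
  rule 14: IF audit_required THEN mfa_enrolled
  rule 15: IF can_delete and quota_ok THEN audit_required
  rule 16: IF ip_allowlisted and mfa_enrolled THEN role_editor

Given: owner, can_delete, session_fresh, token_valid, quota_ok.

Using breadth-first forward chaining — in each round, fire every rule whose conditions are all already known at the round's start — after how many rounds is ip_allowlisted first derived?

4

Round 1 fires rule 11, rule 15, giving device_trusted, audit_required.
Round 2 fires rule 1, rule 5, rule 14, giving cond_1, export_allowed, mfa_enrolled.
Round 3 fires rule 7, giving role_admin.
Round 4 fires rule 6, giving ip_allowlisted.
ip_allowlisted first appears in round 4.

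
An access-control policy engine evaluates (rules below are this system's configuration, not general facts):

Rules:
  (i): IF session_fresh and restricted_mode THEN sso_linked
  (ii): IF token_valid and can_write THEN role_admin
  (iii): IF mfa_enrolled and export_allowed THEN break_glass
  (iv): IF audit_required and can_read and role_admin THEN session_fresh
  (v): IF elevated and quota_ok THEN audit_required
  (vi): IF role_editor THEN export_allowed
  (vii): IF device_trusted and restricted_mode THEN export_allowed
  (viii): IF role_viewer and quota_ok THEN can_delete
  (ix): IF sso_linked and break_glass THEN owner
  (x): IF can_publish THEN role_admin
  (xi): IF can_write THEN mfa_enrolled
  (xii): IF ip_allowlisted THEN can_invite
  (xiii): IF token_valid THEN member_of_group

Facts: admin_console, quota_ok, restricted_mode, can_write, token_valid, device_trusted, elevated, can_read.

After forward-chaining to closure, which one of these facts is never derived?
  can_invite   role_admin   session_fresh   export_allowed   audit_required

can_invite

[1] (ii) [IF token_valid and can_write THEN role_admin]; (v) [IF elevated and quota_ok THEN audit_required]; (vii) [IF device_trusted and restricted_mode THEN export_allowed]; (xi) [IF can_write THEN mfa_enrolled]; (xiii) [IF token_valid THEN member_of_group]. ⇒ new: role_admin, audit_required, export_allowed, mfa_enrolled, member_of_group.
[2] (iii) [IF mfa_enrolled and export_allowed THEN break_glass]; (iv) [IF audit_required and can_read and role_admin THEN session_fresh]. ⇒ new: break_glass, session_fresh.
[3] (i) [IF session_fresh and restricted_mode THEN sso_linked]. ⇒ new: sso_linked.
[4] (ix) [IF sso_linked and break_glass THEN owner]. ⇒ new: owner.
Derived: session_fresh (round 2), export_allowed (round 1), audit_required (round 1), role_admin (round 1). can_invite never appears in any round.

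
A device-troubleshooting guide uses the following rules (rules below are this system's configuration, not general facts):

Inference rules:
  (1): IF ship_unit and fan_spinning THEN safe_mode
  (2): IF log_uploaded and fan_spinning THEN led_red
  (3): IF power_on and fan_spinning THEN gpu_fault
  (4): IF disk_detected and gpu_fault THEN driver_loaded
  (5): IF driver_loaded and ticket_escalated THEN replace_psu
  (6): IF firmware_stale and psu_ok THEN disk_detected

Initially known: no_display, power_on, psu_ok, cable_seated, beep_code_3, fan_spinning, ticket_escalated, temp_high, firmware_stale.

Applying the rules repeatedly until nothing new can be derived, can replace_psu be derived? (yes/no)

Round 1: (3) [IF power_on and fan_spinning THEN gpu_fault]; (6) [IF firmware_stale and psu_ok THEN disk_detected]. New: gpu_fault, disk_detected.
Round 2: (4) [IF disk_detected and gpu_fault THEN driver_loaded]. New: driver_loaded.
Round 3: (5) [IF driver_loaded and ticket_escalated THEN replace_psu]. New: replace_psu.
replace_psu appears in round 3, so it is derivable.

yes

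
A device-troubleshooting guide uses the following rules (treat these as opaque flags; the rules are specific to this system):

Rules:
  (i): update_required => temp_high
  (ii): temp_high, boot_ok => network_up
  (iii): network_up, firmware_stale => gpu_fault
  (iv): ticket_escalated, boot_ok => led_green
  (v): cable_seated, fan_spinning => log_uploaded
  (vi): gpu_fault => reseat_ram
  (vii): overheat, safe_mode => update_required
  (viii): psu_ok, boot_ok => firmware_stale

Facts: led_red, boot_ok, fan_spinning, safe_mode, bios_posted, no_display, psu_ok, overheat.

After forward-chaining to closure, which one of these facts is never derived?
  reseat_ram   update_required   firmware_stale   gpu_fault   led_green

Round 1 — (vii), (viii), derive update_required, firmware_stale.
Round 2 — (i), derive temp_high.
Round 3 — (ii), derive network_up.
Round 4 — (iii), derive gpu_fault.
Round 5 — (vi), derive reseat_ram.
Derived: firmware_stale (round 1), gpu_fault (round 4), reseat_ram (round 5), update_required (round 1). led_green never appears in any round.

led_green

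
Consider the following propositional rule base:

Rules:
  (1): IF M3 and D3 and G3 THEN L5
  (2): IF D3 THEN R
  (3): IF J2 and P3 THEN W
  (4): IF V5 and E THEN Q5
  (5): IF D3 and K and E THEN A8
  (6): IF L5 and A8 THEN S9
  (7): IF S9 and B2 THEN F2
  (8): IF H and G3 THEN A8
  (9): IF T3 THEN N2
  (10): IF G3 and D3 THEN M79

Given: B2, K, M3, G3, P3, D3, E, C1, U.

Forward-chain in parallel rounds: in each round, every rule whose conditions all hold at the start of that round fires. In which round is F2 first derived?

3

Round 1 fires (1), (2), (5), (10), giving L5, R, A8, M79.
Round 2 fires (6), giving S9.
Round 3 fires (7), giving F2.
F2 first appears in round 3.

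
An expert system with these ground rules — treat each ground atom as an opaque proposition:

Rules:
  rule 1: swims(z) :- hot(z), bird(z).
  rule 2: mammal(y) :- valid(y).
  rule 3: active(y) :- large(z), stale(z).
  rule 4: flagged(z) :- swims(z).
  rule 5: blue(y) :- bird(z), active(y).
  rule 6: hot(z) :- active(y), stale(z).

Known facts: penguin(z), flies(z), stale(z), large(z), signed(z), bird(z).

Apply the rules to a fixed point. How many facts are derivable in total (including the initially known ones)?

Round 1: rule 3 [active(y) :- large(z), stale(z).]. New: active(y).
Round 2: rule 5 [blue(y) :- bird(z), active(y).]; rule 6 [hot(z) :- active(y), stale(z).]. New: blue(y), hot(z).
Round 3: rule 1 [swims(z) :- hot(z), bird(z).]. New: swims(z).
Round 4: rule 4 [flagged(z) :- swims(z).]. New: flagged(z).
Closure: {active(y), bird(z), blue(y), flagged(z), flies(z), hot(z), large(z), penguin(z), signed(z), stale(z), swims(z)} — 11 facts.

11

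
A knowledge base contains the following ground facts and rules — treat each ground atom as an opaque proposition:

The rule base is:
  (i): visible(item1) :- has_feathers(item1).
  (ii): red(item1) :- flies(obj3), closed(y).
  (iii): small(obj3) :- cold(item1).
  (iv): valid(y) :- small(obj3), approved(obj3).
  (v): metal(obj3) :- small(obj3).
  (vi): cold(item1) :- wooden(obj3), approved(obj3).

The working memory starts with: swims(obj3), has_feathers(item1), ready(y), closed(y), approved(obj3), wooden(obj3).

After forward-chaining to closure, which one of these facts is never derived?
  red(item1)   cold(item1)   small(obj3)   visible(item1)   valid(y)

red(item1)

Round 1 fires (i), (vi), giving visible(item1), cold(item1).
Round 2 fires (iii), giving small(obj3).
Round 3 fires (iv), (v), giving valid(y), metal(obj3).
Derived: visible(item1) (round 1), valid(y) (round 3), small(obj3) (round 2), cold(item1) (round 1). red(item1) never appears in any round.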